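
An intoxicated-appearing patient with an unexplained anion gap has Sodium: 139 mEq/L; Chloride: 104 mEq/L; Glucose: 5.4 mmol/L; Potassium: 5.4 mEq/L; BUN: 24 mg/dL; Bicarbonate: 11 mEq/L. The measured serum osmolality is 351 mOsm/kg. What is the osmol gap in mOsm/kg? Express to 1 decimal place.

59.0 mOsm/kg

Calculated osmolality = 2·Na + glucose + BUN/2.8
= 2·139 + 5.4 + 24/2.8
= 278 + 5.40 + 8.57
= 291.97 mOsm/kg ≈ 292.0 mOsm/kg
Osmolar gap = measured − calculated = 351 − 292.0 = 59.0 mOsm/kg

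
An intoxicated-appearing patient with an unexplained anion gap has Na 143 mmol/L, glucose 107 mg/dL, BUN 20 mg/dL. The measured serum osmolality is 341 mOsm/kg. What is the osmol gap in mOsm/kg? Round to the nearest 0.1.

Calculated osmolality = 2·Na + glucose/18 + BUN/2.8
= 2·143 + 107/18 + 20/2.8
= 286 + 5.94 + 7.14
= 299.08 mOsm/kg ≈ 299.1 mOsm/kg
Osmolar gap = measured − calculated = 341 − 299.1 = 41.9 mOsm/kg

41.9 mOsm/kg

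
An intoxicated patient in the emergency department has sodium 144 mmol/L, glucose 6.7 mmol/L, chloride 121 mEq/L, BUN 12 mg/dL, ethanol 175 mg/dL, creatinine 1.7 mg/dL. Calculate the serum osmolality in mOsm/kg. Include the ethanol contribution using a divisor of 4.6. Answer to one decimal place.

Calculated osmolality = 2·Na + glucose + BUN/2.8 + ethanol/4.6
= 2·144 + 6.7 + 12/2.8 + 175/4.6
= 288 + 6.70 + 4.29 + 38.04
= 337.03 mOsm/kg

337.0 mOsm/kg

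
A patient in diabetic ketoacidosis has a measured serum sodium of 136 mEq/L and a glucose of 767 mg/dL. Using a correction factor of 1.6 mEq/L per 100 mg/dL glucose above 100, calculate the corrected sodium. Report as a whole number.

147 mEq/L

Corrected Na = measured Na + 1.6 · (glucose − 100)/100
= 136 + 1.6 · (767 − 100)/100
= 136 + 10.7
= 146.7 mEq/L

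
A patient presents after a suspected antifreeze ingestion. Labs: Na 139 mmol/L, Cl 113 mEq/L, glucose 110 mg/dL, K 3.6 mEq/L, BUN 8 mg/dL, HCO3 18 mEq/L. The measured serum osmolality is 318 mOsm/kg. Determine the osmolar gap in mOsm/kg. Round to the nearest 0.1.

31.0 mOsm/kg

Calculated osmolality = 2·Na + glucose/18 + BUN/2.8
= 2·139 + 110/18 + 8/2.8
= 278 + 6.11 + 2.86
= 286.97 mOsm/kg ≈ 287.0 mOsm/kg
Osmolar gap = measured − calculated = 318 − 287.0 = 31.0 mOsm/kg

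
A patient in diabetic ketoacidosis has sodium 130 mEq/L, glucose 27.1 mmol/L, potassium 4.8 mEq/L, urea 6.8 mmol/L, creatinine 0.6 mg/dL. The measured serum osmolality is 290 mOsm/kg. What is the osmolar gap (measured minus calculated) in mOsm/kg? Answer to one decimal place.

Calculated osmolality = 2·Na + glucose + urea
= 2·130 + 27.1 + 6.8
= 260 + 27.10 + 6.80
= 293.9 mOsm/kg ≈ 293.9 mOsm/kg
Osmolar gap = measured − calculated = 290 − 293.9 = -3.9 mOsm/kg

-3.9 mOsm/kg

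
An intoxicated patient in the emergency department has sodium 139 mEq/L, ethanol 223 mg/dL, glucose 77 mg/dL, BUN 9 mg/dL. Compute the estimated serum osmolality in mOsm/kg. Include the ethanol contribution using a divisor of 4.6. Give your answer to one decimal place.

334.0 mOsm/kg

Calculated osmolality = 2·Na + glucose/18 + BUN/2.8 + ethanol/4.6
= 2·139 + 77/18 + 9/2.8 + 223/4.6
= 278 + 4.28 + 3.21 + 48.48
= 333.97 mOsm/kg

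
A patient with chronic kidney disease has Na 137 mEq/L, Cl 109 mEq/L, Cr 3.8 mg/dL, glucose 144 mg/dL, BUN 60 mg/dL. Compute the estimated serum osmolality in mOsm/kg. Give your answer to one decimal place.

Calculated osmolality = 2·Na + glucose/18 + BUN/2.8
= 2·137 + 144/18 + 60/2.8
= 274 + 8 + 21.43
= 303.43 mOsm/kg

303.4 mOsm/kg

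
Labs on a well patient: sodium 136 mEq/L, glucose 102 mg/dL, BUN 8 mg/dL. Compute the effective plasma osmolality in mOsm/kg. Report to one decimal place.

Effective osmolality excludes urea (freely permeant across cell membranes):
2·Na + glucose/18
= 2·136 + 102/18
= 272 + 5.67
= 277.67 mOsm/kg

277.7 mOsm/kg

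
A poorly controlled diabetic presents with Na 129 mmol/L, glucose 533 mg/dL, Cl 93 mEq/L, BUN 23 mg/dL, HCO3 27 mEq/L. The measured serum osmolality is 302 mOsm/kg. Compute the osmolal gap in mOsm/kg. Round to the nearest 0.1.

Calculated osmolality = 2·Na + glucose/18 + BUN/2.8
= 2·129 + 533/18 + 23/2.8
= 258 + 29.61 + 8.21
= 295.82 mOsm/kg ≈ 295.8 mOsm/kg
Osmolar gap = measured − calculated = 302 − 295.8 = 6.2 mOsm/kg

6.2 mOsm/kg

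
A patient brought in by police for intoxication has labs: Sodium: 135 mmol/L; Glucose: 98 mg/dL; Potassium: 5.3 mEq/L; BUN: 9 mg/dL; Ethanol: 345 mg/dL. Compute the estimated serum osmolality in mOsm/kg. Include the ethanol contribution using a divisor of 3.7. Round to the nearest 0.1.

371.9 mOsm/kg

Calculated osmolality = 2·Na + glucose/18 + BUN/2.8 + ethanol/3.7
= 2·135 + 98/18 + 9/2.8 + 345/3.7
= 270 + 5.44 + 3.21 + 93.24
= 371.89 mOsm/kg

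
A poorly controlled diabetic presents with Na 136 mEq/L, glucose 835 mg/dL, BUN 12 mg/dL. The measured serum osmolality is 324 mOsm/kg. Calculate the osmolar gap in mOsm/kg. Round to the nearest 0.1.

Calculated osmolality = 2·Na + glucose/18 + BUN/2.8
= 2·136 + 835/18 + 12/2.8
= 272 + 46.39 + 4.29
= 322.68 mOsm/kg ≈ 322.7 mOsm/kg
Osmolar gap = measured − calculated = 324 − 322.7 = 1.3 mOsm/kg

1.3 mOsm/kg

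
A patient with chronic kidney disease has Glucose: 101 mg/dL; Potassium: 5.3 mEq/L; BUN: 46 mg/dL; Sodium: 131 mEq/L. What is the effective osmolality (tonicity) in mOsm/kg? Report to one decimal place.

267.6 mOsm/kg

Effective osmolality excludes urea (freely permeant across cell membranes):
2·Na + glucose/18
= 2·131 + 101/18
= 262 + 5.61
= 267.61 mOsm/kg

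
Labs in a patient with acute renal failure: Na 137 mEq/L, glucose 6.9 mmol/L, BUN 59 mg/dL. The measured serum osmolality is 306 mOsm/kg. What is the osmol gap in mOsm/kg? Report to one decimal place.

Calculated osmolality = 2·Na + glucose + BUN/2.8
= 2·137 + 6.9 + 59/2.8
= 274 + 6.90 + 21.07
= 301.97 mOsm/kg ≈ 302.0 mOsm/kg
Osmolar gap = measured − calculated = 306 − 302.0 = 4.0 mOsm/kg

4.0 mOsm/kg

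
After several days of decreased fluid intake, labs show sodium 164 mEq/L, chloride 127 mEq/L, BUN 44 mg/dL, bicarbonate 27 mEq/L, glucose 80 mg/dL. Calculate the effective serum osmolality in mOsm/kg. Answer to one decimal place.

332.4 mOsm/kg

Effective osmolality excludes urea (freely permeant across cell membranes):
2·Na + glucose/18
= 2·164 + 80/18
= 328 + 4.44
= 332.44 mOsm/kg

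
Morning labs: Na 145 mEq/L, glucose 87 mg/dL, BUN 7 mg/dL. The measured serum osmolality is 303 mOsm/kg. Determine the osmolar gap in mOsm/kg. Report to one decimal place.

Calculated osmolality = 2·Na + glucose/18 + BUN/2.8
= 2·145 + 87/18 + 7/2.8
= 290 + 4.83 + 2.50
= 297.33 mOsm/kg ≈ 297.3 mOsm/kg
Osmolar gap = measured − calculated = 303 − 297.3 = 5.7 mOsm/kg

5.7 mOsm/kg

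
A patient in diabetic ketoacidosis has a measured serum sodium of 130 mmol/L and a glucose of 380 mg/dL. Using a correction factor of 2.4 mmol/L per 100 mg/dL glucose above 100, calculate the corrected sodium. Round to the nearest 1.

137 mmol/L

Corrected Na = measured Na + 2.4 · (glucose − 100)/100
= 130 + 2.4 · (380 − 100)/100
= 130 + 6.7
= 136.7 mmol/L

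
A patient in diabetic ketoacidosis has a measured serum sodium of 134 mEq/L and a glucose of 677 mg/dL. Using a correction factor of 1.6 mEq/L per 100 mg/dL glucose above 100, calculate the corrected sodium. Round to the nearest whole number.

Corrected Na = measured Na + 1.6 · (glucose − 100)/100
= 134 + 1.6 · (677 − 100)/100
= 134 + 9.2
= 143.2 mEq/L

143 mEq/L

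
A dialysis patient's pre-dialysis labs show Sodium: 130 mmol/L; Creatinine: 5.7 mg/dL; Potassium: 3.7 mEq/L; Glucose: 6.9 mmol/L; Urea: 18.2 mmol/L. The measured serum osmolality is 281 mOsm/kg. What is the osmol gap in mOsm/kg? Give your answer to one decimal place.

Calculated osmolality = 2·Na + glucose + urea
= 2·130 + 6.9 + 18.2
= 260 + 6.90 + 18.20
= 285.1 mOsm/kg ≈ 285.1 mOsm/kg
Osmolar gap = measured − calculated = 281 − 285.1 = -4.1 mOsm/kg

-4.1 mOsm/kg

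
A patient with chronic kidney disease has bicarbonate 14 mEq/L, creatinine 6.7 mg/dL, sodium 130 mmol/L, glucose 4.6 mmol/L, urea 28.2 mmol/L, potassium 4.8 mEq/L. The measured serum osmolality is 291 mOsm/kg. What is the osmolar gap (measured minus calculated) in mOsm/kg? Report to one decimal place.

-1.8 mOsm/kg

Calculated osmolality = 2·Na + glucose + urea
= 2·130 + 4.6 + 28.2
= 260 + 4.60 + 28.20
= 292.8 mOsm/kg ≈ 292.8 mOsm/kg
Osmolar gap = measured − calculated = 291 − 292.8 = -1.8 mOsm/kg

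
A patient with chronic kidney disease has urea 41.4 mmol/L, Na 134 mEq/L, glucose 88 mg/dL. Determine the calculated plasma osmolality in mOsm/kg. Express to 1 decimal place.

314.3 mOsm/kg

Calculated osmolality = 2·Na + glucose/18 + urea
= 2·134 + 88/18 + 41.4
= 268 + 4.89 + 41.40
= 314.29 mOsm/kg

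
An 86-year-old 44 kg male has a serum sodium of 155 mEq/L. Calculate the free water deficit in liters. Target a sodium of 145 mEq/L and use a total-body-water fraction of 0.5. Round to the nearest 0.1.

1.5 L

TBW = 0.5 · 44 = 22 L
Free water deficit = TBW · (Na/145 − 1)
= 22 · (155/145 − 1)
= 22 · 0.069
= 1.52 L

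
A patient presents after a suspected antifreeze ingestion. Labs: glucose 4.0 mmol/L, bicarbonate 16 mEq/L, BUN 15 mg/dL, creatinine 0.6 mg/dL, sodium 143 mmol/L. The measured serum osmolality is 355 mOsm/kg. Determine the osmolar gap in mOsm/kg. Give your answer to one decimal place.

59.6 mOsm/kg

Calculated osmolality = 2·Na + glucose + BUN/2.8
= 2·143 + 4 + 15/2.8
= 286 + 4 + 5.36
= 295.36 mOsm/kg ≈ 295.4 mOsm/kg
Osmolar gap = measured − calculated = 355 − 295.4 = 59.6 mOsm/kg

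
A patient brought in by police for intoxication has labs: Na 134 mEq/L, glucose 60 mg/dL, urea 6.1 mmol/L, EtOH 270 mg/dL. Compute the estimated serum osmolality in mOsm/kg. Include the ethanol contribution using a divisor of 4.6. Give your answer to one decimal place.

336.1 mOsm/kg

Calculated osmolality = 2·Na + glucose/18 + urea + ethanol/4.6
= 2·134 + 60/18 + 6.1 + 270/4.6
= 268 + 3.33 + 6.10 + 58.70
= 336.13 mOsm/kg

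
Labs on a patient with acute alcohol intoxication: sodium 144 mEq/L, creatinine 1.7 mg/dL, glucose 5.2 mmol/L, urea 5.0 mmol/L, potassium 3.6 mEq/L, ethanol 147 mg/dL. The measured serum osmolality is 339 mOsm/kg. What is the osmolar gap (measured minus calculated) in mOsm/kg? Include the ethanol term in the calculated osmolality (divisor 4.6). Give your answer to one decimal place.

Calculated osmolality = 2·Na + glucose + urea + ethanol/4.6
= 2·144 + 5.2 + 5 + 147/4.6
= 288 + 5.20 + 5 + 31.96
= 330.16 mOsm/kg ≈ 330.2 mOsm/kg
Osmolar gap = measured − calculated = 339 − 330.2 = 8.8 mOsm/kg

8.8 mOsm/kg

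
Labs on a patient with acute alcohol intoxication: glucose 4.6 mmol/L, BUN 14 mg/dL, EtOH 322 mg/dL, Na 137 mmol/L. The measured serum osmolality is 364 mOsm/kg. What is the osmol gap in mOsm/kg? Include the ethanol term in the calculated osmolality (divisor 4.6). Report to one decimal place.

10.4 mOsm/kg

Calculated osmolality = 2·Na + glucose + BUN/2.8 + ethanol/4.6
= 2·137 + 4.6 + 14/2.8 + 322/4.6
= 274 + 4.60 + 5 + 70
= 353.6 mOsm/kg ≈ 353.6 mOsm/kg
Osmolar gap = measured − calculated = 364 − 353.6 = 10.4 mOsm/kg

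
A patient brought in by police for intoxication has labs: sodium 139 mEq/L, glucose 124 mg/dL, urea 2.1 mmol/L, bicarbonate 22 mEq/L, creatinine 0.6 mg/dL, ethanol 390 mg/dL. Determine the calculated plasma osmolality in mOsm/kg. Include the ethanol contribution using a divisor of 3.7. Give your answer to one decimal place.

Calculated osmolality = 2·Na + glucose/18 + urea + ethanol/3.7
= 2·139 + 124/18 + 2.1 + 390/3.7
= 278 + 6.89 + 2.10 + 105.41
= 392.4 mOsm/kg

392.4 mOsm/kg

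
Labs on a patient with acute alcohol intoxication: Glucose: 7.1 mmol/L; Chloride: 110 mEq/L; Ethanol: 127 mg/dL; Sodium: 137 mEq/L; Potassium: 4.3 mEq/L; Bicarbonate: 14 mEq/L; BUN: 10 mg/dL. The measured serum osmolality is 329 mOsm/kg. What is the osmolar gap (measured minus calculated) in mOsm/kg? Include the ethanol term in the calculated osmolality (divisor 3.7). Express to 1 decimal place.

Calculated osmolality = 2·Na + glucose + BUN/2.8 + ethanol/3.7
= 2·137 + 7.1 + 10/2.8 + 127/3.7
= 274 + 7.10 + 3.57 + 34.32
= 318.99 mOsm/kg ≈ 319.0 mOsm/kg
Osmolar gap = measured − calculated = 329 − 319.0 = 10.0 mOsm/kg

10.0 mOsm/kg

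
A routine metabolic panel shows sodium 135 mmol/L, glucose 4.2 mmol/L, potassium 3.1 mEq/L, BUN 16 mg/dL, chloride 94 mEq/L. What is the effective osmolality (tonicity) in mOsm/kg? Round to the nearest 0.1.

274.2 mOsm/kg

Effective osmolality excludes urea (freely permeant across cell membranes):
2·Na + glucose
= 2·135 + 4.2
= 270 + 4.2
= 274.2 mOsm/kg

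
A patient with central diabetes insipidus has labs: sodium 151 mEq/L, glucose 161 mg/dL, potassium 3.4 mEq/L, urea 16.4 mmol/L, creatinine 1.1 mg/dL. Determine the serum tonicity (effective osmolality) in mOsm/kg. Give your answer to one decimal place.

Effective osmolality excludes urea (freely permeant across cell membranes):
2·Na + glucose/18
= 2·151 + 161/18
= 302 + 8.94
= 310.94 mOsm/kg

310.9 mOsm/kg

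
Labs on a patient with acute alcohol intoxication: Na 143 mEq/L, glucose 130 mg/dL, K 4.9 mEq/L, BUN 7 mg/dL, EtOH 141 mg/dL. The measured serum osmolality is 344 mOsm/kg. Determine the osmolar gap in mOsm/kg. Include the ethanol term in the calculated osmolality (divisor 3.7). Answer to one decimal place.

Calculated osmolality = 2·Na + glucose/18 + BUN/2.8 + ethanol/3.7
= 2·143 + 130/18 + 7/2.8 + 141/3.7
= 286 + 7.22 + 2.50 + 38.11
= 333.83 mOsm/kg ≈ 333.8 mOsm/kg
Osmolar gap = measured − calculated = 344 − 333.8 = 10.2 mOsm/kg

10.2 mOsm/kg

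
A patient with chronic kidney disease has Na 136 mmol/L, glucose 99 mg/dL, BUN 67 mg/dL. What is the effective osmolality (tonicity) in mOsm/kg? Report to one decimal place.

Effective osmolality excludes urea (freely permeant across cell membranes):
2·Na + glucose/18
= 2·136 + 99/18
= 272 + 5.5
= 277.5 mOsm/kg

277.5 mOsm/kg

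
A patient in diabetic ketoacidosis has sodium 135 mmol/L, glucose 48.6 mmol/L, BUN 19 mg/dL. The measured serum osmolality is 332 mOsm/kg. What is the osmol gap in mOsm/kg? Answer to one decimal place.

Calculated osmolality = 2·Na + glucose + BUN/2.8
= 2·135 + 48.6 + 19/2.8
= 270 + 48.60 + 6.79
= 325.39 mOsm/kg ≈ 325.4 mOsm/kg
Osmolar gap = measured − calculated = 332 − 325.4 = 6.6 mOsm/kg

6.6 mOsm/kg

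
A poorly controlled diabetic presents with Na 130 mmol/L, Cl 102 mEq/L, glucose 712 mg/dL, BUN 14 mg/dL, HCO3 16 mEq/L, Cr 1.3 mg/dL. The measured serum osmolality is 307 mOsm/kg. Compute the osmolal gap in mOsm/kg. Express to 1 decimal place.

Calculated osmolality = 2·Na + glucose/18 + BUN/2.8
= 2·130 + 712/18 + 14/2.8
= 260 + 39.56 + 5
= 304.56 mOsm/kg ≈ 304.6 mOsm/kg
Osmolar gap = measured − calculated = 307 − 304.6 = 2.4 mOsm/kg

2.4 mOsm/kg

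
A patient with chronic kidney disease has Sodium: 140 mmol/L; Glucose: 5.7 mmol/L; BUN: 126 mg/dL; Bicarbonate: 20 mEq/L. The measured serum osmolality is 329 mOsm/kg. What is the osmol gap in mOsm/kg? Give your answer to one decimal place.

Calculated osmolality = 2·Na + glucose + BUN/2.8
= 2·140 + 5.7 + 126/2.8
= 280 + 5.70 + 45
= 330.7 mOsm/kg ≈ 330.7 mOsm/kg
Osmolar gap = measured − calculated = 329 − 330.7 = -1.7 mOsm/kg

-1.7 mOsm/kg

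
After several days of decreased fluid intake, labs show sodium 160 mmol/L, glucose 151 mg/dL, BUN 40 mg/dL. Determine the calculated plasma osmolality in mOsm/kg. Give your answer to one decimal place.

342.7 mOsm/kg

Calculated osmolality = 2·Na + glucose/18 + BUN/2.8
= 2·160 + 151/18 + 40/2.8
= 320 + 8.39 + 14.29
= 342.68 mOsm/kg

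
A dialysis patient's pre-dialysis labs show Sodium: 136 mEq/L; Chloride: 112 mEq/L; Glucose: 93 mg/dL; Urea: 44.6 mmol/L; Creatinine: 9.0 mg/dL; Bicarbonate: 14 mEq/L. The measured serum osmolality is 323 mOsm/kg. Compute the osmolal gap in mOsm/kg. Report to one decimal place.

1.2 mOsm/kg

Calculated osmolality = 2·Na + glucose/18 + urea
= 2·136 + 93/18 + 44.6
= 272 + 5.17 + 44.60
= 321.77 mOsm/kg ≈ 321.8 mOsm/kg
Osmolar gap = measured − calculated = 323 − 321.8 = 1.2 mOsm/kg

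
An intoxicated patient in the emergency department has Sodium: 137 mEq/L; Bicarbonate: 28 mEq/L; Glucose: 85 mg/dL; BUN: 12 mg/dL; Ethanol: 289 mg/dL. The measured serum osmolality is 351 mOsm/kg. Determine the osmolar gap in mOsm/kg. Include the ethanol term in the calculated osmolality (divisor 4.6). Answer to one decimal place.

5.2 mOsm/kg

Calculated osmolality = 2·Na + glucose/18 + BUN/2.8 + ethanol/4.6
= 2·137 + 85/18 + 12/2.8 + 289/4.6
= 274 + 4.72 + 4.29 + 62.83
= 345.84 mOsm/kg ≈ 345.8 mOsm/kg
Osmolar gap = measured − calculated = 351 − 345.8 = 5.2 mOsm/kg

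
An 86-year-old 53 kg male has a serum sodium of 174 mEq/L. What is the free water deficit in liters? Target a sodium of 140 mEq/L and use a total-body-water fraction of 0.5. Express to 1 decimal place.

6.4 L

TBW = 0.5 · 53 = 26.5 L
Free water deficit = TBW · (Na/140 − 1)
= 26.5 · (174/140 − 1)
= 26.5 · 0.2429
= 6.44 L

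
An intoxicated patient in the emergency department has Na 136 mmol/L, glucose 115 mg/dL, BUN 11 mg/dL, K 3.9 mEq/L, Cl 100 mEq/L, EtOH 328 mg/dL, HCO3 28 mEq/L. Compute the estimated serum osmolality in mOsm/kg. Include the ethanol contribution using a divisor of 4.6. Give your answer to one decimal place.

Calculated osmolality = 2·Na + glucose/18 + BUN/2.8 + ethanol/4.6
= 2·136 + 115/18 + 11/2.8 + 328/4.6
= 272 + 6.39 + 3.93 + 71.30
= 353.62 mOsm/kg

353.6 mOsm/kg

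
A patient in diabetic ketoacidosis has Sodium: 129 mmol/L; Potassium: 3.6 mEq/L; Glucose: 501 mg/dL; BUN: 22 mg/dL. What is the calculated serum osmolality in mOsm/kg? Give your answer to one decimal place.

293.7 mOsm/kg

Calculated osmolality = 2·Na + glucose/18 + BUN/2.8
= 2·129 + 501/18 + 22/2.8
= 258 + 27.83 + 7.86
= 293.69 mOsm/kg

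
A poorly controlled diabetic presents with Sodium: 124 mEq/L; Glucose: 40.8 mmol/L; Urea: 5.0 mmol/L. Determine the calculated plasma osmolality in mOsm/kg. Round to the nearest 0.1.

293.8 mOsm/kg

Calculated osmolality = 2·Na + glucose + urea
= 2·124 + 40.8 + 5
= 248 + 40.80 + 5
= 293.8 mOsm/kg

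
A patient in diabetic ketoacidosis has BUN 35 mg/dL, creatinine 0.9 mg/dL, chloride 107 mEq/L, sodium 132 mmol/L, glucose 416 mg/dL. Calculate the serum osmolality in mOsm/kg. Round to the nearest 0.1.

Calculated osmolality = 2·Na + glucose/18 + BUN/2.8
= 2·132 + 416/18 + 35/2.8
= 264 + 23.11 + 12.50
= 299.61 mOsm/kg

299.6 mOsm/kg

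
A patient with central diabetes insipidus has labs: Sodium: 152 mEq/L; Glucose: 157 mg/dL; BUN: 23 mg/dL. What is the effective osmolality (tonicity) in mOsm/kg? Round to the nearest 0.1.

Effective osmolality excludes urea (freely permeant across cell membranes):
2·Na + glucose/18
= 2·152 + 157/18
= 304 + 8.72
= 312.72 mOsm/kg

312.7 mOsm/kg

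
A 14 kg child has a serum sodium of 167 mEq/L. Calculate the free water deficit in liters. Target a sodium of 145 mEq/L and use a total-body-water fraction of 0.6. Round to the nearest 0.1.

TBW = 0.6 · 14 = 8.4 L
Free water deficit = TBW · (Na/145 − 1)
= 8.4 · (167/145 − 1)
= 8.4 · 0.1517
= 1.27 L

1.3 L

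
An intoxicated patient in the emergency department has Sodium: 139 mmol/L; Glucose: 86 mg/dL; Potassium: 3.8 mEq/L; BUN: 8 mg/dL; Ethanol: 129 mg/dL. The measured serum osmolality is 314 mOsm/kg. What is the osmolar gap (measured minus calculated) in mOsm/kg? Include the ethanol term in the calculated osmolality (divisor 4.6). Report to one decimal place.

0.3 mOsm/kg

Calculated osmolality = 2·Na + glucose/18 + BUN/2.8 + ethanol/4.6
= 2·139 + 86/18 + 8/2.8 + 129/4.6
= 278 + 4.78 + 2.86 + 28.04
= 313.68 mOsm/kg ≈ 313.7 mOsm/kg
Osmolar gap = measured − calculated = 314 − 313.7 = 0.3 mOsm/kg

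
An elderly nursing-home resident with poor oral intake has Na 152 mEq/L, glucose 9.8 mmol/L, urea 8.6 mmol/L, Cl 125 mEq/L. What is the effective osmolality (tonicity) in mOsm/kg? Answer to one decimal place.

Effective osmolality excludes urea (freely permeant across cell membranes):
2·Na + glucose
= 2·152 + 9.8
= 304 + 9.8
= 313.8 mOsm/kg

313.8 mOsm/kg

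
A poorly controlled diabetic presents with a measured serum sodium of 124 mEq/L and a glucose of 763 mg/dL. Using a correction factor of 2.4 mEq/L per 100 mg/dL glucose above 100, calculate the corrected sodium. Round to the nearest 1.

Corrected Na = measured Na + 2.4 · (glucose − 100)/100
= 124 + 2.4 · (763 − 100)/100
= 124 + 15.9
= 139.9 mEq/L

140 mEq/L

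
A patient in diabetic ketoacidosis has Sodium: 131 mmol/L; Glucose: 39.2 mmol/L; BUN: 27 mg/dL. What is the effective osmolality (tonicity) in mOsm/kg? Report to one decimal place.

301.2 mOsm/kg

Effective osmolality excludes urea (freely permeant across cell membranes):
2·Na + glucose
= 2·131 + 39.2
= 262 + 39.2
= 301.2 mOsm/kg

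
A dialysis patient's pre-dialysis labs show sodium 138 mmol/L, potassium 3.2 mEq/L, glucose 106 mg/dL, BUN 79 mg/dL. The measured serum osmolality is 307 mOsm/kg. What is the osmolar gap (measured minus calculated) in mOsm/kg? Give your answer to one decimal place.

Calculated osmolality = 2·Na + glucose/18 + BUN/2.8
= 2·138 + 106/18 + 79/2.8
= 276 + 5.89 + 28.21
= 310.1 mOsm/kg ≈ 310.1 mOsm/kg
Osmolar gap = measured − calculated = 307 − 310.1 = -3.1 mOsm/kg

-3.1 mOsm/kg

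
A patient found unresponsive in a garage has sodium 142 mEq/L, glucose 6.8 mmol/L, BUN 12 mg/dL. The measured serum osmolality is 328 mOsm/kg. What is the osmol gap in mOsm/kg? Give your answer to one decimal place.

Calculated osmolality = 2·Na + glucose + BUN/2.8
= 2·142 + 6.8 + 12/2.8
= 284 + 6.80 + 4.29
= 295.09 mOsm/kg ≈ 295.1 mOsm/kg
Osmolar gap = measured − calculated = 328 − 295.1 = 32.9 mOsm/kg

32.9 mOsm/kg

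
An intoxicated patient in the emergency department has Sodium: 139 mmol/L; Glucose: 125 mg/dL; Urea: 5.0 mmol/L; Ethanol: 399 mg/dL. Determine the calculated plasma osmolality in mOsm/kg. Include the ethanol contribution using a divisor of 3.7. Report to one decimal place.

Calculated osmolality = 2·Na + glucose/18 + urea + ethanol/3.7
= 2·139 + 125/18 + 5 + 399/3.7
= 278 + 6.94 + 5 + 107.84
= 397.78 mOsm/kg

397.8 mOsm/kg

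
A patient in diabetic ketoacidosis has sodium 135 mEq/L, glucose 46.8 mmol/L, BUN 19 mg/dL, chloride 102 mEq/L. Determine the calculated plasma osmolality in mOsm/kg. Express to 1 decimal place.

Calculated osmolality = 2·Na + glucose + BUN/2.8
= 2·135 + 46.8 + 19/2.8
= 270 + 46.80 + 6.79
= 323.59 mOsm/kg

323.6 mOsm/kg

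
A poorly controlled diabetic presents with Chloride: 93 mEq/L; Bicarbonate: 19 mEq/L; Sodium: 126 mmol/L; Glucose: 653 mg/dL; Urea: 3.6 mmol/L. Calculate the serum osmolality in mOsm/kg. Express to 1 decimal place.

291.9 mOsm/kg

Calculated osmolality = 2·Na + glucose/18 + urea
= 2·126 + 653/18 + 3.6
= 252 + 36.28 + 3.60
= 291.88 mOsm/kg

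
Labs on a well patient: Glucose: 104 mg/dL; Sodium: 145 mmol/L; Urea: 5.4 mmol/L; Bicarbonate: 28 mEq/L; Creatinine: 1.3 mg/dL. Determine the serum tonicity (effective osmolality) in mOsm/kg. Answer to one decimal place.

Effective osmolality excludes urea (freely permeant across cell membranes):
2·Na + glucose/18
= 2·145 + 104/18
= 290 + 5.78
= 295.78 mOsm/kg

295.8 mOsm/kg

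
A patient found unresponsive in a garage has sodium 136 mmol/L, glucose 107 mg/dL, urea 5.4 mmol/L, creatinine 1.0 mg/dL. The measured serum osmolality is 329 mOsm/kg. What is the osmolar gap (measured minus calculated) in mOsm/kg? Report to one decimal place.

Calculated osmolality = 2·Na + glucose/18 + urea
= 2·136 + 107/18 + 5.4
= 272 + 5.94 + 5.40
= 283.34 mOsm/kg ≈ 283.3 mOsm/kg
Osmolar gap = measured − calculated = 329 − 283.3 = 45.7 mOsm/kg

45.7 mOsm/kg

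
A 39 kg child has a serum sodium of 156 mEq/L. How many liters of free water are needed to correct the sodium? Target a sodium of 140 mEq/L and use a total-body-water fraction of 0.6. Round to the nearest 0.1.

2.7 L

TBW = 0.6 · 39 = 23.4 L
Free water deficit = TBW · (Na/140 − 1)
= 23.4 · (156/140 − 1)
= 23.4 · 0.1143
= 2.67 L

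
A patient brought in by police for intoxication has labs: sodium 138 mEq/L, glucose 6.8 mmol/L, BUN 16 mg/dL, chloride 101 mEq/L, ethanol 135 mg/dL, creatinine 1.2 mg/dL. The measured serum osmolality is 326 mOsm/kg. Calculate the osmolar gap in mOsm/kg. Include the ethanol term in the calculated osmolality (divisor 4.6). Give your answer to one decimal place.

Calculated osmolality = 2·Na + glucose + BUN/2.8 + ethanol/4.6
= 2·138 + 6.8 + 16/2.8 + 135/4.6
= 276 + 6.80 + 5.71 + 29.35
= 317.86 mOsm/kg ≈ 317.9 mOsm/kg
Osmolar gap = measured − calculated = 326 − 317.9 = 8.1 mOsm/kg

8.1 mOsm/kg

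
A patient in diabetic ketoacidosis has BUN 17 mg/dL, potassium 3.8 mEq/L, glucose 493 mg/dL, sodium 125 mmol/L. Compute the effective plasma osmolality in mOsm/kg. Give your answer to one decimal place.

Effective osmolality excludes urea (freely permeant across cell membranes):
2·Na + glucose/18
= 2·125 + 493/18
= 250 + 27.39
= 277.39 mOsm/kg

277.4 mOsm/kg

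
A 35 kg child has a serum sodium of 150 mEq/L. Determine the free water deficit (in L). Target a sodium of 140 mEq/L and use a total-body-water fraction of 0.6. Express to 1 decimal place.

1.5 L

TBW = 0.6 · 35 = 21 L
Free water deficit = TBW · (Na/140 − 1)
= 21 · (150/140 − 1)
= 21 · 0.0714
= 1.5 L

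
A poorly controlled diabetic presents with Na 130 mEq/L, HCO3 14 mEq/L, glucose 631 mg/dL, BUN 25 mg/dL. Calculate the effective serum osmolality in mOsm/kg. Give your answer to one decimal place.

295.1 mOsm/kg

Effective osmolality excludes urea (freely permeant across cell membranes):
2·Na + glucose/18
= 2·130 + 631/18
= 260 + 35.06
= 295.06 mOsm/kg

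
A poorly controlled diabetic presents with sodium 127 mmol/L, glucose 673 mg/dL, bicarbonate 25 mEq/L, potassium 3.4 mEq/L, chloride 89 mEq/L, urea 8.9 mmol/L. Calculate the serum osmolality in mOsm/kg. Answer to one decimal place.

Calculated osmolality = 2·Na + glucose/18 + urea
= 2·127 + 673/18 + 8.9
= 254 + 37.39 + 8.90
= 300.29 mOsm/kg

300.3 mOsm/kg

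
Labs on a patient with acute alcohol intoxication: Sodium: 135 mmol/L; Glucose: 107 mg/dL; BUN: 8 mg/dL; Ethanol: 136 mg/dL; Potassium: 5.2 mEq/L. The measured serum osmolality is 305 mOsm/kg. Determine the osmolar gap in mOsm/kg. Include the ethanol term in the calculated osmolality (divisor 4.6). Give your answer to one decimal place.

Calculated osmolality = 2·Na + glucose/18 + BUN/2.8 + ethanol/4.6
= 2·135 + 107/18 + 8/2.8 + 136/4.6
= 270 + 5.94 + 2.86 + 29.57
= 308.37 mOsm/kg ≈ 308.4 mOsm/kg
Osmolar gap = measured − calculated = 305 − 308.4 = -3.4 mOsm/kg

-3.4 mOsm/kg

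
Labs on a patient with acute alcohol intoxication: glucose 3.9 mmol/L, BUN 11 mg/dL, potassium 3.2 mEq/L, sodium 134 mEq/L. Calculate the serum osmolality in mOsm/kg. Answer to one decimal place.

275.8 mOsm/kg

Calculated osmolality = 2·Na + glucose + BUN/2.8
= 2·134 + 3.9 + 11/2.8
= 268 + 3.90 + 3.93
= 275.83 mOsm/kg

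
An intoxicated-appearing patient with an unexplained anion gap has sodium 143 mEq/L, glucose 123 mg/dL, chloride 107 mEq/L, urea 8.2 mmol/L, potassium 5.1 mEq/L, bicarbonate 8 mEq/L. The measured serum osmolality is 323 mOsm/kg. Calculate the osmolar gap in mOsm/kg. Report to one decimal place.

Calculated osmolality = 2·Na + glucose/18 + urea
= 2·143 + 123/18 + 8.2
= 286 + 6.83 + 8.20
= 301.03 mOsm/kg ≈ 301.0 mOsm/kg
Osmolar gap = measured − calculated = 323 − 301.0 = 22.0 mOsm/kg

22.0 mOsm/kg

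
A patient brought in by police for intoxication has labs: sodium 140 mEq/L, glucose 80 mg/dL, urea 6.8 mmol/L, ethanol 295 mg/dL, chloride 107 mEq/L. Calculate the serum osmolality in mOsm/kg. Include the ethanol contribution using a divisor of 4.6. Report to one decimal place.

355.4 mOsm/kg

Calculated osmolality = 2·Na + glucose/18 + urea + ethanol/4.6
= 2·140 + 80/18 + 6.8 + 295/4.6
= 280 + 4.44 + 6.80 + 64.13
= 355.37 mOsm/kg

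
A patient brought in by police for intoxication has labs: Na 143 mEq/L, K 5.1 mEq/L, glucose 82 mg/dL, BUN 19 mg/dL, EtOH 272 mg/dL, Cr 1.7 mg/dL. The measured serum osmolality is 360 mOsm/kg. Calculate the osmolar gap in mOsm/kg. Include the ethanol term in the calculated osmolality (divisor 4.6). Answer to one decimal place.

3.5 mOsm/kg

Calculated osmolality = 2·Na + glucose/18 + BUN/2.8 + ethanol/4.6
= 2·143 + 82/18 + 19/2.8 + 272/4.6
= 286 + 4.56 + 6.79 + 59.13
= 356.48 mOsm/kg ≈ 356.5 mOsm/kg
Osmolar gap = measured − calculated = 360 − 356.5 = 3.5 mOsm/kg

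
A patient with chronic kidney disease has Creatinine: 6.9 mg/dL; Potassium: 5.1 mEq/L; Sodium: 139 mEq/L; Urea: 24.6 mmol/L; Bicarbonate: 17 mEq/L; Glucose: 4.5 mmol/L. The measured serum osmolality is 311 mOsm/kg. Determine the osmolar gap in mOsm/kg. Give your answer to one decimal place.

3.9 mOsm/kg

Calculated osmolality = 2·Na + glucose + urea
= 2·139 + 4.5 + 24.6
= 278 + 4.50 + 24.60
= 307.1 mOsm/kg ≈ 307.1 mOsm/kg
Osmolar gap = measured − calculated = 311 − 307.1 = 3.9 mOsm/kg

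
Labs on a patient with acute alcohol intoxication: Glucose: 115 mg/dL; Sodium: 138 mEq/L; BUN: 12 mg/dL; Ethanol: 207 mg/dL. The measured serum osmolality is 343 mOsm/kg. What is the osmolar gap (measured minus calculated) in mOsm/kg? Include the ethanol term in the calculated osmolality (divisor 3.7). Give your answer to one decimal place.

Calculated osmolality = 2·Na + glucose/18 + BUN/2.8 + ethanol/3.7
= 2·138 + 115/18 + 12/2.8 + 207/3.7
= 276 + 6.39 + 4.29 + 55.95
= 342.63 mOsm/kg ≈ 342.6 mOsm/kg
Osmolar gap = measured − calculated = 343 − 342.6 = 0.4 mOsm/kg

0.4 mOsm/kg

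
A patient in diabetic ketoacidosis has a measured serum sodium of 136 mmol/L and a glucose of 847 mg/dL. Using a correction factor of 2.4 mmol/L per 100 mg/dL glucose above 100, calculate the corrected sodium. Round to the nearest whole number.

154 mmol/L

Corrected Na = measured Na + 2.4 · (glucose − 100)/100
= 136 + 2.4 · (847 − 100)/100
= 136 + 17.9
= 153.9 mmol/L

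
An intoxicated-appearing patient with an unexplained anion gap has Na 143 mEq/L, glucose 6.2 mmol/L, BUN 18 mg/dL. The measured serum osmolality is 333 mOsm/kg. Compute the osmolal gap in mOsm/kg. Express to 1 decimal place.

Calculated osmolality = 2·Na + glucose + BUN/2.8
= 2·143 + 6.2 + 18/2.8
= 286 + 6.20 + 6.43
= 298.63 mOsm/kg ≈ 298.6 mOsm/kg
Osmolar gap = measured − calculated = 333 − 298.6 = 34.4 mOsm/kg

34.4 mOsm/kg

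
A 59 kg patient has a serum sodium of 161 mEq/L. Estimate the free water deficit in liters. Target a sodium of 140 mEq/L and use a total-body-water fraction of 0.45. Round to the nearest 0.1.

TBW = 0.45 · 59 = 26.55 L
Free water deficit = TBW · (Na/140 − 1)
= 26.55 · (161/140 − 1)
= 26.55 · 0.15
= 3.98 L

4.0 L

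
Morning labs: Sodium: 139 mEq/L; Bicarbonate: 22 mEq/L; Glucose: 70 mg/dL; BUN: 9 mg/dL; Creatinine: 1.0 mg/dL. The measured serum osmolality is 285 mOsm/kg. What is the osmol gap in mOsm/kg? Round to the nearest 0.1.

-0.1 mOsm/kg

Calculated osmolality = 2·Na + glucose/18 + BUN/2.8
= 2·139 + 70/18 + 9/2.8
= 278 + 3.89 + 3.21
= 285.1 mOsm/kg ≈ 285.1 mOsm/kg
Osmolar gap = measured − calculated = 285 − 285.1 = -0.1 mOsm/kg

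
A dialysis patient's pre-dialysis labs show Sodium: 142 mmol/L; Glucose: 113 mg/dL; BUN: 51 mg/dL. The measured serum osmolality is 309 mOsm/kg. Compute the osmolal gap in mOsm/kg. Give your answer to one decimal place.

0.5 mOsm/kg

Calculated osmolality = 2·Na + glucose/18 + BUN/2.8
= 2·142 + 113/18 + 51/2.8
= 284 + 6.28 + 18.21
= 308.49 mOsm/kg ≈ 308.5 mOsm/kg
Osmolar gap = measured − calculated = 309 − 308.5 = 0.5 mOsm/kg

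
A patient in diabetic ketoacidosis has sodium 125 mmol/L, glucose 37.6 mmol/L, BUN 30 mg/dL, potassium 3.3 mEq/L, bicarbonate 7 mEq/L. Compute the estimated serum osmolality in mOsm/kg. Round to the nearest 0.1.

298.3 mOsm/kg

Calculated osmolality = 2·Na + glucose + BUN/2.8
= 2·125 + 37.6 + 30/2.8
= 250 + 37.60 + 10.71
= 298.31 mOsm/kg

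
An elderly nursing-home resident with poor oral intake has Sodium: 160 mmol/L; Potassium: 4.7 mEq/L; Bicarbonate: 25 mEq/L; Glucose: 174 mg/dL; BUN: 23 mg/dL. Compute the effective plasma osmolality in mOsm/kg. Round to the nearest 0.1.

Effective osmolality excludes urea (freely permeant across cell membranes):
2·Na + glucose/18
= 2·160 + 174/18
= 320 + 9.67
= 329.67 mOsm/kg

329.7 mOsm/kg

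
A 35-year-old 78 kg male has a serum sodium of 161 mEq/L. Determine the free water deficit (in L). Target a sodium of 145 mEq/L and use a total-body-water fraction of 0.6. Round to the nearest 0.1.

TBW = 0.6 · 78 = 46.8 L
Free water deficit = TBW · (Na/145 − 1)
= 46.8 · (161/145 − 1)
= 46.8 · 0.1103
= 5.16 L

5.2 L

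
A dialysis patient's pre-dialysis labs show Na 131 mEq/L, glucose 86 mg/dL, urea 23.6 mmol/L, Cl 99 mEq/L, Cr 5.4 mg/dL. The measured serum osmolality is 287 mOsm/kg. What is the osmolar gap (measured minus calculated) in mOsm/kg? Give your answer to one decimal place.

Calculated osmolality = 2·Na + glucose/18 + urea
= 2·131 + 86/18 + 23.6
= 262 + 4.78 + 23.60
= 290.38 mOsm/kg ≈ 290.4 mOsm/kg
Osmolar gap = measured − calculated = 287 − 290.4 = -3.4 mOsm/kg

-3.4 mOsm/kg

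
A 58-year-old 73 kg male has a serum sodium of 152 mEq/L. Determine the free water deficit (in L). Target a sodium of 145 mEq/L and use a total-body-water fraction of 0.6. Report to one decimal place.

TBW = 0.6 · 73 = 43.8 L
Free water deficit = TBW · (Na/145 − 1)
= 43.8 · (152/145 − 1)
= 43.8 · 0.0483
= 2.12 L

2.1 L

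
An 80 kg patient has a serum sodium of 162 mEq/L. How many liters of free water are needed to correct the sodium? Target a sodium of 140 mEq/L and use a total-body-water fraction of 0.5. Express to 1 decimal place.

6.3 L

TBW = 0.5 · 80 = 40 L
Free water deficit = TBW · (Na/140 − 1)
= 40 · (162/140 − 1)
= 40 · 0.1571
= 6.28 L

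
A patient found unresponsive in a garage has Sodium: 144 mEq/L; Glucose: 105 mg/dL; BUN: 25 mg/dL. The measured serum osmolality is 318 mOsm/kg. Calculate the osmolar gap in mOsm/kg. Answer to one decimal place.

Calculated osmolality = 2·Na + glucose/18 + BUN/2.8
= 2·144 + 105/18 + 25/2.8
= 288 + 5.83 + 8.93
= 302.76 mOsm/kg ≈ 302.8 mOsm/kg
Osmolar gap = measured − calculated = 318 − 302.8 = 15.2 mOsm/kg

15.2 mOsm/kg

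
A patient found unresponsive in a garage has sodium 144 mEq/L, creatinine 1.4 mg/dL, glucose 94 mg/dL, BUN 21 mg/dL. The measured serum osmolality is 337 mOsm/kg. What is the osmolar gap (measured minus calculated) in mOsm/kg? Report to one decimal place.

36.3 mOsm/kg

Calculated osmolality = 2·Na + glucose/18 + BUN/2.8
= 2·144 + 94/18 + 21/2.8
= 288 + 5.22 + 7.50
= 300.72 mOsm/kg ≈ 300.7 mOsm/kg
Osmolar gap = measured − calculated = 337 − 300.7 = 36.3 mOsm/kg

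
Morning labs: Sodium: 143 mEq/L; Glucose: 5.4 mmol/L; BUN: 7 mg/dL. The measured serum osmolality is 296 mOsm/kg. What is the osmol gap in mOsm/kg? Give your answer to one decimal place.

2.1 mOsm/kg

Calculated osmolality = 2·Na + glucose + BUN/2.8
= 2·143 + 5.4 + 7/2.8
= 286 + 5.40 + 2.50
= 293.9 mOsm/kg ≈ 293.9 mOsm/kg
Osmolar gap = measured − calculated = 296 − 293.9 = 2.1 mOsm/kg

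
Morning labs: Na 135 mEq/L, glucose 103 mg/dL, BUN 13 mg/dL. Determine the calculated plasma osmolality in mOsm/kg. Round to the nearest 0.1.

280.4 mOsm/kg

Calculated osmolality = 2·Na + glucose/18 + BUN/2.8
= 2·135 + 103/18 + 13/2.8
= 270 + 5.72 + 4.64
= 280.36 mOsm/kg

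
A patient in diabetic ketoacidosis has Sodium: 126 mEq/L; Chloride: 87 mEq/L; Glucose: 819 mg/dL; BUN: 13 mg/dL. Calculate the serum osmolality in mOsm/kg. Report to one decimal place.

302.1 mOsm/kg

Calculated osmolality = 2·Na + glucose/18 + BUN/2.8
= 2·126 + 819/18 + 13/2.8
= 252 + 45.50 + 4.64
= 302.14 mOsm/kg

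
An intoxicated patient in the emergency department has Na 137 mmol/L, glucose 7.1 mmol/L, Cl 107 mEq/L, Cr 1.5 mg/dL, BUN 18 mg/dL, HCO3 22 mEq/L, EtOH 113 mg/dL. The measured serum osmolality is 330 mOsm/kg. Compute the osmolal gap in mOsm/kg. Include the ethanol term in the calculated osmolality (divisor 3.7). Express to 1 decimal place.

11.9 mOsm/kg

Calculated osmolality = 2·Na + glucose + BUN/2.8 + ethanol/3.7
= 2·137 + 7.1 + 18/2.8 + 113/3.7
= 274 + 7.10 + 6.43 + 30.54
= 318.07 mOsm/kg ≈ 318.1 mOsm/kg
Osmolar gap = measured − calculated = 330 − 318.1 = 11.9 mOsm/kg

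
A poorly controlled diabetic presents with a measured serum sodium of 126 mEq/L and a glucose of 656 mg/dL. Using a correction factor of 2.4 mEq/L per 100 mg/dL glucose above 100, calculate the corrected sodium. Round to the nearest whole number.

Corrected Na = measured Na + 2.4 · (glucose − 100)/100
= 126 + 2.4 · (656 − 100)/100
= 126 + 13.3
= 139.3 mEq/L

139 mEq/L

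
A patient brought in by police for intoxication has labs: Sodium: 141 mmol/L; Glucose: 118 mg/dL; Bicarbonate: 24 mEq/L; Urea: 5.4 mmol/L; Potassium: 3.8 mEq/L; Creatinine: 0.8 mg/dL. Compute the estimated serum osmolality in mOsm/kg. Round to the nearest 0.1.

Calculated osmolality = 2·Na + glucose/18 + urea
= 2·141 + 118/18 + 5.4
= 282 + 6.56 + 5.40
= 293.96 mOsm/kg

294.0 mOsm/kg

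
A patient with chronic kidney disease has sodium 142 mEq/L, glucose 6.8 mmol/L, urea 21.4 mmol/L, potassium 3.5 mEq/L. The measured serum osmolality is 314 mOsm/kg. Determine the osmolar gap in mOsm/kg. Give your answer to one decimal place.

1.8 mOsm/kg

Calculated osmolality = 2·Na + glucose + urea
= 2·142 + 6.8 + 21.4
= 284 + 6.80 + 21.40
= 312.2 mOsm/kg ≈ 312.2 mOsm/kg
Osmolar gap = measured − calculated = 314 − 312.2 = 1.8 mOsm/kg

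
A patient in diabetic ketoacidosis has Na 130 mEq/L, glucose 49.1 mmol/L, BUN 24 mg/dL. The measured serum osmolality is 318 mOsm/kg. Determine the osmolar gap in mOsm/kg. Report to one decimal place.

0.3 mOsm/kg

Calculated osmolality = 2·Na + glucose + BUN/2.8
= 2·130 + 49.1 + 24/2.8
= 260 + 49.10 + 8.57
= 317.67 mOsm/kg ≈ 317.7 mOsm/kg
Osmolar gap = measured − calculated = 318 − 317.7 = 0.3 mOsm/kg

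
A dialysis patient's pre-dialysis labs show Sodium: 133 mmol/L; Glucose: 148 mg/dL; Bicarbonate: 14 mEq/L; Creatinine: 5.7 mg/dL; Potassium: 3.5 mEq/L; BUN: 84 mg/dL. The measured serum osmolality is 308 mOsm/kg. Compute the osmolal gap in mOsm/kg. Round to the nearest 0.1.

3.8 mOsm/kg

Calculated osmolality = 2·Na + glucose/18 + BUN/2.8
= 2·133 + 148/18 + 84/2.8
= 266 + 8.22 + 30
= 304.22 mOsm/kg ≈ 304.2 mOsm/kg
Osmolar gap = measured − calculated = 308 − 304.2 = 3.8 mOsm/kg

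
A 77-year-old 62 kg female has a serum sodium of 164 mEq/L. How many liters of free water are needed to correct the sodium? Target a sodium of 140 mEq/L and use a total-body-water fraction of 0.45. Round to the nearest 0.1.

4.8 L

TBW = 0.45 · 62 = 27.9 L
Free water deficit = TBW · (Na/140 − 1)
= 27.9 · (164/140 − 1)
= 27.9 · 0.1714
= 4.78 L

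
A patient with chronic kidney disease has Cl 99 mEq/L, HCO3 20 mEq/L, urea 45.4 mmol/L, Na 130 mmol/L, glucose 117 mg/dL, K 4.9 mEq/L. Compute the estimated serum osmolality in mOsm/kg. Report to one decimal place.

Calculated osmolality = 2·Na + glucose/18 + urea
= 2·130 + 117/18 + 45.4
= 260 + 6.50 + 45.40
= 311.9 mOsm/kg

311.9 mOsm/kg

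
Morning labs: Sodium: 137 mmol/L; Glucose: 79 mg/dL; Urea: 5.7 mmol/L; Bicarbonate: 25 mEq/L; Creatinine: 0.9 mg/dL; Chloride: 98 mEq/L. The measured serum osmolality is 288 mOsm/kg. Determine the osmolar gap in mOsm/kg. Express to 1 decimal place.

3.9 mOsm/kg

Calculated osmolality = 2·Na + glucose/18 + urea
= 2·137 + 79/18 + 5.7
= 274 + 4.39 + 5.70
= 284.09 mOsm/kg ≈ 284.1 mOsm/kg
Osmolar gap = measured − calculated = 288 − 284.1 = 3.9 mOsm/kg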